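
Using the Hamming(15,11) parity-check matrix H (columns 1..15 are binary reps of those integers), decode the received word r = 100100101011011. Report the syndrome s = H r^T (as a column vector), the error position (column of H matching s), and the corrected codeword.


s = (1, 1, 0, 1)^T, error position = 13, corrected codeword c = 100100101011111

Compute s = H r^T mod 2 one row at a time:
  s_1 = 0 + 1 + 0 + 1 + 1 + 0 + 1 + 1 = 5 ≡ 1 (mod 2).
  s_2 = 1 + 0 + 0 + 1 + 1 + 0 + 1 + 1 = 5 ≡ 1 (mod 2).
  s_3 = 0 + 0 + 0 + 1 + 0 + 1 + 1 + 1 = 4 ≡ 0 (mod 2).
  s_4 = 1 + 0 + 0 + 1 + 1 + 1 + 0 + 1 = 5 ≡ 1 (mod 2).
s = (1, 1, 0, 1)^T — this equals column 13 of H (binary 1101), so error is at position 13.
Correct: flip bit 13 of r = 100100101011011 to get c = 100100101011111.


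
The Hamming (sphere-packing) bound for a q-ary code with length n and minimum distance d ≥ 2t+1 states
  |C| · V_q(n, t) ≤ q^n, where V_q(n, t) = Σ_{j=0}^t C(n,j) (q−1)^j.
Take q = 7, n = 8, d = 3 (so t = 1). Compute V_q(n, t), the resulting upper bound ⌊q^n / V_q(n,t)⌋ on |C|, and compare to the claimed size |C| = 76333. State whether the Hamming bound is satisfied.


V_q(n, t) = 49, q^n = 5764801, Hamming bound = 117649, |C| = 76333 ≤ bound (satisfied).

Step 1: Compute V_q(n, t) = Σ_{j=0}^1 C(n, j) (q−1)^j.
  j = 0: C(8,0)·(6)^0 = 1·1 = 1.
  j = 1: C(8,1)·(6)^1 = 8·6 = 48.
  V_q(n, t) = 1 + 48 = 49.
Step 2: q^n = 7^8 = 5764801.
Step 3: Hamming bound ⌊q^n / V_q(n,t)⌋ = ⌊5764801/49⌋ = 117649.
Step 4: Compare |C| = 76333 to 117649: satisfied.
The claimed |C| lies below the Hamming bound.


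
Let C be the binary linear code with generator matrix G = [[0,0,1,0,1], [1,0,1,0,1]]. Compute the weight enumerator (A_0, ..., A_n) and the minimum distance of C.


Weight distribution: A_0 = 1, A_1 = 1, A_2 = 1, A_3 = 1. Minimum distance d = 1.

Enumerate all 2^2 = 4 messages m ∈ F_2^2.
For each, compute codeword c = mG in F_2^5, then tally its weight.
  m = 00 → c = 00000, weight = 0.
  m = 10 → c = 00101, weight = 2.
  m = 01 → c = 10101, weight = 3.
  m = 11 → c = 10000, weight = 1.
Tally weights:
  weight 0: 1 codewords.
  weight 1: 1 codewords.
  weight 2: 1 codewords.
  weight 3: 1 codewords.
Minimum distance d = smallest w > 0 with A_w > 0 = 1.
Sanity: Σ A_w = 4 = 2^2 = 4 ✓.


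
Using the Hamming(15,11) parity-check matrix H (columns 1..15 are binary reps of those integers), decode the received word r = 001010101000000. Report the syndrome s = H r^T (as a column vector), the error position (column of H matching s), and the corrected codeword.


s = (1, 0, 0, 0)^T, error position = 8, corrected codeword c = 001010111000000

Compute s = H r^T mod 2 one row at a time:
  s_1 = 0 + 1 + 0 + 0 + 0 + 0 + 0 + 0 = 1 ≡ 1 (mod 2).
  s_2 = 0 + 1 + 0 + 1 + 0 + 0 + 0 + 0 = 2 ≡ 0 (mod 2).
  s_3 = 0 + 1 + 0 + 1 + 0 + 0 + 0 + 0 = 2 ≡ 0 (mod 2).
  s_4 = 0 + 1 + 1 + 1 + 1 + 0 + 0 + 0 = 4 ≡ 0 (mod 2).
s = (1, 0, 0, 0)^T — this equals column 8 of H (binary 1000), so error is at position 8.
Correct: flip bit 8 of r = 001010101000000 to get c = 001010111000000.


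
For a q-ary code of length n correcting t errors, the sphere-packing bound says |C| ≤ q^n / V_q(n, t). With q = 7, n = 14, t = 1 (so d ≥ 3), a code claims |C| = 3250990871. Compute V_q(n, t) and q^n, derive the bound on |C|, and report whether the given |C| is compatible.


V_q(n, t) = 85, q^n = 678223072849, Hamming bound = 7979094974, |C| = 3250990871 ≤ bound (satisfied).

Step 1: Compute V_q(n, t) = Σ_{j=0}^1 C(n, j) (q−1)^j.
  j = 0: C(14,0)·(6)^0 = 1·1 = 1.
  j = 1: C(14,1)·(6)^1 = 14·6 = 84.
  V_q(n, t) = 1 + 84 = 85.
Step 2: q^n = 7^14 = 678223072849.
Step 3: Hamming bound ⌊q^n / V_q(n,t)⌋ = ⌊678223072849/85⌋ = 7979094974.
Step 4: Compare |C| = 3250990871 to 7979094974: satisfied.
The claimed |C| lies below the Hamming bound.


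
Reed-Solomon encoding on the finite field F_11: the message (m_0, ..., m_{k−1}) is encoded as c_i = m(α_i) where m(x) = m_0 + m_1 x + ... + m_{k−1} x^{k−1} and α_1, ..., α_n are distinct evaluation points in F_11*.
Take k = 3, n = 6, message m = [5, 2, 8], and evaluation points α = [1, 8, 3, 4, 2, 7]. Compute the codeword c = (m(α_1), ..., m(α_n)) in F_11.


c = [4, 5, 6, 9, 8, 4]

Message polynomial: m(x) = 5 + 2·x + 8·x^2 (mod 11).
For each evaluation point α_i, compute m(α_i) mod 11:
  α_1 = 1: Horner steps 8 → 10 → 4, so m(1) = 4.
  α_2 = 8: Horner steps 8 → 0 → 5, so m(8) = 5.
  α_3 = 3: Horner steps 8 → 4 → 6, so m(3) = 6.
  α_4 = 4: Horner steps 8 → 1 → 9, so m(4) = 9.
  α_5 = 2: Horner steps 8 → 7 → 8, so m(2) = 8.
  α_6 = 7: Horner steps 8 → 3 → 4, so m(7) = 4.
Codeword c = [4, 5, 6, 9, 8, 4] ∈ F_11^6.


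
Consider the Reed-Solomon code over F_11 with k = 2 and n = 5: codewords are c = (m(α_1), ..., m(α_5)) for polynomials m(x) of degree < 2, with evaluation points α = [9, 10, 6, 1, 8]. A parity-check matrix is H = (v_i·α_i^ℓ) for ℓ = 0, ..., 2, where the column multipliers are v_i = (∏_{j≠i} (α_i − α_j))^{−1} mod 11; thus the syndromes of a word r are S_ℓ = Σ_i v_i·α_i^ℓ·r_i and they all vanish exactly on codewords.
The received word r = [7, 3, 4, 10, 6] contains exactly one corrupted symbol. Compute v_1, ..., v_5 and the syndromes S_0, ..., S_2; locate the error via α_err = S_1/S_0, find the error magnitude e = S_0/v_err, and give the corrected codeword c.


S = (1, 10, 1), error at position 2, error magnitude e = 6, c = [7, 8, 4, 10, 6].

Step 1: column multipliers v_i = (∏_{j≠i}(α_i − α_j))^{−1} mod 11.
  i = 1 (α = 9): (9−10)(9−6)(9−1)(9−8) = (−1)·3·8·1 = −24 ≡ 9, so v_1 = 9^{−1} = 5 (mod 11).
  i = 2 (α = 10): (10−9)(10−6)(10−1)(10−8) = 1·4·9·2 = 72 ≡ 6, so v_2 = 6^{−1} = 2 (mod 11).
  i = 3 (α = 6): (6−9)(6−10)(6−1)(6−8) = (−3)·(−4)·5·(−2) = −120 ≡ 1, so v_3 = 1^{−1} = 1 (mod 11).
  i = 4 (α = 1): (1−9)(1−10)(1−6)(1−8) = (−8)·(−9)·(−5)·(−7) = 2520 ≡ 1, so v_4 = 1^{−1} = 1 (mod 11).
  i = 5 (α = 8): (8−9)(8−10)(8−6)(8−1) = (−1)·(−2)·2·7 = 28 ≡ 6, so v_5 = 6^{−1} = 2 (mod 11).
  v = [5, 2, 1, 1, 2].
Step 2: syndromes of r = [7, 3, 4, 10, 6] (all sums mod 11).
  S_0 = Σ v_i r_i = 5·7 + 2·3 + 1·4 + 1·10 + 2·6 = 67 ≡ 1.
  S_1 = Σ v_i α_i r_i = 5·9·7 + 2·10·3 + 1·6·4 + 1·1·10 + 2·8·6 = 505 ≡ 10.
  α_i^2 mod 11 = [4, 1, 3, 1, 9].
  S_2 = Σ v_i α_i^2 r_i = 5·4·7 + 2·1·3 + 1·3·4 + 1·1·10 + 2·9·6 = 276 ≡ 1.
  S = (1, 10, 1) ≠ 0, so r is not a codeword (an error is present).
Step 3: locate the error. For a single error e at position i, S_ℓ = v_i·e·α_i^ℓ, so α_err = S_1/S_0.
  S_0^{−1} = 1^{−1} = 1 (mod 11), so α_err = 10·1 = 10 ≡ 10 = α_2. Error position i = 2.
  Consistency check: S_2/S_1 = 1·10 = 10 ≡ 10 = α_err ✓ (single-error assumption holds).
Step 4: error magnitude e = S_0/v_2 = S_0·∏_{j≠2}(α_2 − α_j) = 1·6 = 6 ≡ 6 (mod 11).
Step 5: correct position 2: c_2 = r_2 − e = 3 − 6 ≡ 8 (mod 11). Hence c = [7, 8, 4, 10, 6].
  Check: interpolating c through the α_i gives m(x) = 9 + 1·x (degree < 2) with m(α_i) = c_i for every i, so c is indeed a codeword.


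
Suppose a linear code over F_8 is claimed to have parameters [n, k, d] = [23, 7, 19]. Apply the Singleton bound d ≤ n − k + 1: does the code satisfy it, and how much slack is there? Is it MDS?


Singleton RHS = n − k + 1 = 17, slack = -2, bound violated (no such code; not MDS).

Singleton bound: d ≤ n − k + 1.
Here n = 23, k = 7, so n − k + 1 = 17.
Given d = 19, check d ≤ 17: NO.
Slack = (n − k + 1) − d = -2.
The slack is negative: d = 19 exceeds n − k + 1 = 17 by 2, so the Singleton bound is violated and no linear [23, 7, 19]_8 code can exist. In particular it is not MDS (MDS requires d = n − k + 1 exactly).
Description: the claimed parameters are [23, 7, 19]_8; such a code would be impossible (violates the Singleton bound).


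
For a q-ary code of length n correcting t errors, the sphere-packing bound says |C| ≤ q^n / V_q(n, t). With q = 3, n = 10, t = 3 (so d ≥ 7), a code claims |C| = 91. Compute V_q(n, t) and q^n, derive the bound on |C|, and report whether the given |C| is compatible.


V_q(n, t) = 1161, q^n = 59049, Hamming bound = 50, |C| = 91 > bound (violated).

Step 1: Compute V_q(n, t) = Σ_{j=0}^3 C(n, j) (q−1)^j.
  j = 0: C(10,0)·(2)^0 = 1·1 = 1.
  j = 1: C(10,1)·(2)^1 = 10·2 = 20.
  j = 2: C(10,2)·(2)^2 = 45·4 = 180.
  j = 3: C(10,3)·(2)^3 = 120·8 = 960.
  V_q(n, t) = 1 + 20 + 180 + 960 = 1161.
Step 2: q^n = 3^10 = 59049.
Step 3: Hamming bound ⌊q^n / V_q(n,t)⌋ = ⌊59049/1161⌋ = 50.
Step 4: Compare |C| = 91 to 50: violated.
The claimed |C| lies above the Hamming bound, so no 3-ary code of length 10 with d ≥ 7 can have 91 codewords.


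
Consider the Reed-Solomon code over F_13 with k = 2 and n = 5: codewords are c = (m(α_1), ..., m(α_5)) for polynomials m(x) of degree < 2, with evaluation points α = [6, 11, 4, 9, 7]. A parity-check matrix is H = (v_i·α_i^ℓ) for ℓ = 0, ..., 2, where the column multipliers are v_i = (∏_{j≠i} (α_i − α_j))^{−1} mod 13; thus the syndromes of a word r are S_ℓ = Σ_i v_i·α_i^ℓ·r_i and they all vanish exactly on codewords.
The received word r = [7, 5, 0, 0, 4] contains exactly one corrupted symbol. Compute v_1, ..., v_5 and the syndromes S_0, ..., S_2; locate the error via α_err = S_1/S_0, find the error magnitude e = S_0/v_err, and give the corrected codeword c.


S = (3, 1, 9), error at position 4, error magnitude e = 2, c = [7, 5, 0, 11, 4].

Step 1: column multipliers v_i = (∏_{j≠i}(α_i − α_j))^{−1} mod 13.
  i = 1 (α = 6): (6−11)(6−4)(6−9)(6−7) = (−5)·2·(−3)·(−1) = −30 ≡ 9, so v_1 = 9^{−1} = 3 (mod 13).
  i = 2 (α = 11): (11−6)(11−4)(11−9)(11−7) = 5·7·2·4 = 280 ≡ 7, so v_2 = 7^{−1} = 2 (mod 13).
  i = 3 (α = 4): (4−6)(4−11)(4−9)(4−7) = (−2)·(−7)·(−5)·(−3) = 210 ≡ 2, so v_3 = 2^{−1} = 7 (mod 13).
  i = 4 (α = 9): (9−6)(9−11)(9−4)(9−7) = 3·(−2)·5·2 = −60 ≡ 5, so v_4 = 5^{−1} = 8 (mod 13).
  i = 5 (α = 7): (7−6)(7−11)(7−4)(7−9) = 1·(−4)·3·(−2) = 24 ≡ 11, so v_5 = 11^{−1} = 6 (mod 13).
  v = [3, 2, 7, 8, 6].
Step 2: syndromes of r = [7, 5, 0, 0, 4] (all sums mod 13).
  S_0 = Σ v_i r_i = 3·7 + 2·5 + 7·0 + 8·0 + 6·4 = 55 ≡ 3.
  S_1 = Σ v_i α_i r_i = 3·6·7 + 2·11·5 + 7·4·0 + 8·9·0 + 6·7·4 = 404 ≡ 1.
  α_i^2 mod 13 = [10, 4, 3, 3, 10].
  S_2 = Σ v_i α_i^2 r_i = 3·10·7 + 2·4·5 + 7·3·0 + 8·3·0 + 6·10·4 = 490 ≡ 9.
  S = (3, 1, 9) ≠ 0, so r is not a codeword (an error is present).
Step 3: locate the error. For a single error e at position i, S_ℓ = v_i·e·α_i^ℓ, so α_err = S_1/S_0.
  S_0^{−1} = 3^{−1} = 9 (mod 13), so α_err = 1·9 = 9 ≡ 9 = α_4. Error position i = 4.
  Consistency check: S_2/S_1 = 9·1 = 9 ≡ 9 = α_err ✓ (single-error assumption holds).
Step 4: error magnitude e = S_0/v_4 = S_0·∏_{j≠4}(α_4 − α_j) = 3·5 = 15 ≡ 2 (mod 13).
Step 5: correct position 4: c_4 = r_4 − e = 0 − 2 ≡ 11 (mod 13). Hence c = [7, 5, 0, 11, 4].
  Check: interpolating c through the α_i gives m(x) = 12 + 10·x (degree < 2) with m(α_i) = c_i for every i, so c is indeed a codeword.


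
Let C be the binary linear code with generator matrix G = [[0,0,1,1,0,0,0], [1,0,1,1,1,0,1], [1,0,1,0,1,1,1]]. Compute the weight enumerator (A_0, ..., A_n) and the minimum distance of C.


Weight distribution: A_0 = 1, A_2 = 3, A_3 = 1, A_5 = 3. Minimum distance d = 2.

Enumerate all 2^3 = 8 messages m ∈ F_2^3.
For each, compute codeword c = mG in F_2^7, then tally its weight.
  m = 000 → c = 0000000, weight = 0.
  m = 100 → c = 0011000, weight = 2.
  m = 010 → c = 1011101, weight = 5.
  m = 110 → c = 1000101, weight = 3.
  m = 001 → c = 1010111, weight = 5.
  m = 101 → c = 1001111, weight = 5.
  m = 011 → c = 0001010, weight = 2.
  m = 111 → c = 0010010, weight = 2.
Tally weights:
  weight 0: 1 codewords.
  weight 2: 3 codewords.
  weight 3: 1 codewords.
  weight 5: 3 codewords.
Minimum distance d = smallest w > 0 with A_w > 0 = 2.
Sanity: Σ A_w = 8 = 2^3 = 8 ✓.


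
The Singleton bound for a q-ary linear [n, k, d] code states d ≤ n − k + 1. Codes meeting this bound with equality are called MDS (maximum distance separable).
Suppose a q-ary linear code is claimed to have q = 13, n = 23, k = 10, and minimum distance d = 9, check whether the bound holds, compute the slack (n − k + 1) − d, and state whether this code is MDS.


Singleton RHS = n − k + 1 = 14, slack = 5, bound satisfied, not MDS.

Singleton bound: d ≤ n − k + 1.
Here n = 23, k = 10, so n − k + 1 = 14.
Given d = 9, check d ≤ 14: YES.
Slack = (n − k + 1) − d = 5.
The code is NOT MDS (slack = 5 > 0).
Description: the claimed parameters are [23, 10, 9]_13; such a code would be non-MDS.


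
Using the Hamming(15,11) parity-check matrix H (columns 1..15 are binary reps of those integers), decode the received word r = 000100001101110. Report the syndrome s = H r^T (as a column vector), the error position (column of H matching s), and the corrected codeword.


s = (1, 0, 0, 0)^T, error position = 8, corrected codeword c = 000100011101110

Compute s = H r^T mod 2 one row at a time:
  s_1 = 0 + 1 + 1 + 0 + 1 + 1 + 1 + 0 = 5 ≡ 1 (mod 2).
  s_2 = 1 + 0 + 0 + 0 + 1 + 1 + 1 + 0 = 4 ≡ 0 (mod 2).
  s_3 = 0 + 0 + 0 + 0 + 1 + 0 + 1 + 0 = 2 ≡ 0 (mod 2).
  s_4 = 0 + 0 + 0 + 0 + 1 + 0 + 1 + 0 = 2 ≡ 0 (mod 2).
s = (1, 0, 0, 0)^T — this equals column 8 of H (binary 1000), so error is at position 8.
Correct: flip bit 8 of r = 000100001101110 to get c = 000100011101110.


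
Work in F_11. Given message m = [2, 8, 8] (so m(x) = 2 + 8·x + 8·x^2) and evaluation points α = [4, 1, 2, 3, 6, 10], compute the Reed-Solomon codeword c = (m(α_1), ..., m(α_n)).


c = [8, 7, 6, 10, 8, 2]

Message polynomial: m(x) = 2 + 8·x + 8·x^2 (mod 11).
For each evaluation point α_i, compute m(α_i) mod 11:
  α_1 = 4: Horner steps 8 → 7 → 8, so m(4) = 8.
  α_2 = 1: Horner steps 8 → 5 → 7, so m(1) = 7.
  α_3 = 2: Horner steps 8 → 2 → 6, so m(2) = 6.
  α_4 = 3: Horner steps 8 → 10 → 10, so m(3) = 10.
  α_5 = 6: Horner steps 8 → 1 → 8, so m(6) = 8.
  α_6 = 10: Horner steps 8 → 0 → 2, so m(10) = 2.
Codeword c = [8, 7, 6, 10, 8, 2] ∈ F_11^6.


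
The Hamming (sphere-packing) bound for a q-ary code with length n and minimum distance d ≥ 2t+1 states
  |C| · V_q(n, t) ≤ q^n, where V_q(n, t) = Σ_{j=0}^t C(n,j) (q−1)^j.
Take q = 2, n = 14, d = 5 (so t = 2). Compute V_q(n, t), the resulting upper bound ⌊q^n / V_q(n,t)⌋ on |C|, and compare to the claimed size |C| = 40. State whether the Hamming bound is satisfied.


V_q(n, t) = 106, q^n = 16384, Hamming bound = 154, |C| = 40 ≤ bound (satisfied).

Step 1: Compute V_q(n, t) = Σ_{j=0}^2 C(n, j) (q−1)^j.
  j = 0: C(14,0)·(1)^0 = 1·1 = 1.
  j = 1: C(14,1)·(1)^1 = 14·1 = 14.
  j = 2: C(14,2)·(1)^2 = 91·1 = 91.
  V_q(n, t) = 1 + 14 + 91 = 106.
Step 2: q^n = 2^14 = 16384.
Step 3: Hamming bound ⌊q^n / V_q(n,t)⌋ = ⌊16384/106⌋ = 154.
Step 4: Compare |C| = 40 to 154: satisfied.
The claimed |C| lies below the Hamming bound.


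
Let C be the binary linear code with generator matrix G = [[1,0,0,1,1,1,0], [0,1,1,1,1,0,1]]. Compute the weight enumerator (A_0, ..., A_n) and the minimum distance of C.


Weight distribution: A_0 = 1, A_4 = 1, A_5 = 2. Minimum distance d = 4.

Enumerate all 2^2 = 4 messages m ∈ F_2^2.
For each, compute codeword c = mG in F_2^7, then tally its weight.
  m = 00 → c = 0000000, weight = 0.
  m = 10 → c = 1001110, weight = 4.
  m = 01 → c = 0111101, weight = 5.
  m = 11 → c = 1110011, weight = 5.
Tally weights:
  weight 0: 1 codewords.
  weight 4: 1 codewords.
  weight 5: 2 codewords.
Minimum distance d = smallest w > 0 with A_w > 0 = 4.
Sanity: Σ A_w = 4 = 2^2 = 4 ✓.


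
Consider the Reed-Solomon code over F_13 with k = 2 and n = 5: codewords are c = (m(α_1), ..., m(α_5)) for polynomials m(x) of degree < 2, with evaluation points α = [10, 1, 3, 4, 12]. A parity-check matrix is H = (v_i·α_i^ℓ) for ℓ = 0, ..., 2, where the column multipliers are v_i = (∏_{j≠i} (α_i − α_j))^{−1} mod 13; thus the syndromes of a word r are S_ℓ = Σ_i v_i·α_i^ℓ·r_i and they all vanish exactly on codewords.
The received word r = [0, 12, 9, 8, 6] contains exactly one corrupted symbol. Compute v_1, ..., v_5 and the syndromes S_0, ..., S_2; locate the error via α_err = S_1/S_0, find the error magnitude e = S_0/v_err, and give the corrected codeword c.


S = (1, 3, 9), error at position 3, error magnitude e = 4, c = [0, 12, 5, 8, 6].

Step 1: column multipliers v_i = (∏_{j≠i}(α_i − α_j))^{−1} mod 13.
  i = 1 (α = 10): (10−1)(10−3)(10−4)(10−12) = 9·7·6·(−2) = −756 ≡ 11, so v_1 = 11^{−1} = 6 (mod 13).
  i = 2 (α = 1): (1−10)(1−3)(1−4)(1−12) = (−9)·(−2)·(−3)·(−11) = 594 ≡ 9, so v_2 = 9^{−1} = 3 (mod 13).
  i = 3 (α = 3): (3−10)(3−1)(3−4)(3−12) = (−7)·2·(−1)·(−9) = −126 ≡ 4, so v_3 = 4^{−1} = 10 (mod 13).
  i = 4 (α = 4): (4−10)(4−1)(4−3)(4−12) = (−6)·3·1·(−8) = 144 ≡ 1, so v_4 = 1^{−1} = 1 (mod 13).
  i = 5 (α = 12): (12−10)(12−1)(12−3)(12−4) = 2·11·9·8 = 1584 ≡ 11, so v_5 = 11^{−1} = 6 (mod 13).
  v = [6, 3, 10, 1, 6].
Step 2: syndromes of r = [0, 12, 9, 8, 6] (all sums mod 13).
  S_0 = Σ v_i r_i = 6·0 + 3·12 + 10·9 + 1·8 + 6·6 = 170 ≡ 1.
  S_1 = Σ v_i α_i r_i = 6·10·0 + 3·1·12 + 10·3·9 + 1·4·8 + 6·12·6 = 770 ≡ 3.
  α_i^2 mod 13 = [9, 1, 9, 3, 1].
  S_2 = Σ v_i α_i^2 r_i = 6·9·0 + 3·1·12 + 10·9·9 + 1·3·8 + 6·1·6 = 906 ≡ 9.
  S = (1, 3, 9) ≠ 0, so r is not a codeword (an error is present).
Step 3: locate the error. For a single error e at position i, S_ℓ = v_i·e·α_i^ℓ, so α_err = S_1/S_0.
  S_0^{−1} = 1^{−1} = 1 (mod 13), so α_err = 3·1 = 3 ≡ 3 = α_3. Error position i = 3.
  Consistency check: S_2/S_1 = 9·9 = 81 ≡ 3 = α_err ✓ (single-error assumption holds).
Step 4: error magnitude e = S_0/v_3 = S_0·∏_{j≠3}(α_3 − α_j) = 1·4 = 4 ≡ 4 (mod 13).
Step 5: correct position 3: c_3 = r_3 − e = 9 − 4 ≡ 5 (mod 13). Hence c = [0, 12, 5, 8, 6].
  Check: interpolating c through the α_i gives m(x) = 9 + 3·x (degree < 2) with m(α_i) = c_i for every i, so c is indeed a codeword.


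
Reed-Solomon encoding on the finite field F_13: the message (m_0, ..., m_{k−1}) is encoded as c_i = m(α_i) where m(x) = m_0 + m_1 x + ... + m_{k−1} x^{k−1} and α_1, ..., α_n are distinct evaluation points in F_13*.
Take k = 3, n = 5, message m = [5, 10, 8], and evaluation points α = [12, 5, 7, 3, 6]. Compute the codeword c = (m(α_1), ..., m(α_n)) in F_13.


c = [3, 8, 12, 3, 2]

Message polynomial: m(x) = 5 + 10·x + 8·x^2 (mod 13).
For each evaluation point α_i, compute m(α_i) mod 13:
  α_1 = 12: Horner steps 8 → 2 → 3, so m(12) = 3.
  α_2 = 5: Horner steps 8 → 11 → 8, so m(5) = 8.
  α_3 = 7: Horner steps 8 → 1 → 12, so m(7) = 12.
  α_4 = 3: Horner steps 8 → 8 → 3, so m(3) = 3.
  α_5 = 6: Horner steps 8 → 6 → 2, so m(6) = 2.
Codeword c = [3, 8, 12, 3, 2] ∈ F_13^5.


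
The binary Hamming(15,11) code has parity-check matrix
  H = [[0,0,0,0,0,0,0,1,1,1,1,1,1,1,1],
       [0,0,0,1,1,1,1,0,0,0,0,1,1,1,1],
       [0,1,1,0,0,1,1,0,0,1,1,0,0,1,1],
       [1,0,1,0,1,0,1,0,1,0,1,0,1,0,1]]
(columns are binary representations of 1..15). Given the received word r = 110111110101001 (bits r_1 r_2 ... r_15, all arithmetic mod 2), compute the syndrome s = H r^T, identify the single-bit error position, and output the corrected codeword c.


s = (0, 0, 1, 0)^T, error position = 2, corrected codeword c = 100111110101001

Compute s = H r^T mod 2 one row at a time:
  s_1 = 1 + 0 + 1 + 0 + 1 + 0 + 0 + 1 = 4 ≡ 0 (mod 2).
  s_2 = 1 + 1 + 1 + 1 + 1 + 0 + 0 + 1 = 6 ≡ 0 (mod 2).
  s_3 = 1 + 0 + 1 + 1 + 1 + 0 + 0 + 1 = 5 ≡ 1 (mod 2).
  s_4 = 1 + 0 + 1 + 1 + 0 + 0 + 0 + 1 = 4 ≡ 0 (mod 2).
s = (0, 0, 1, 0)^T — this equals column 2 of H (binary 0010), so error is at position 2.
Correct: flip bit 2 of r = 110111110101001 to get c = 100111110101001.


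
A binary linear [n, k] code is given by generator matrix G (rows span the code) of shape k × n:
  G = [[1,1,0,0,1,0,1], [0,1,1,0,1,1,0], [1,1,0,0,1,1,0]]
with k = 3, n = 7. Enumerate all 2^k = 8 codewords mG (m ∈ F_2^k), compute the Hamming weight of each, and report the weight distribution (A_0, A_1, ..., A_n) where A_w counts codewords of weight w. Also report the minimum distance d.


Weight distribution: A_0 = 1, A_2 = 2, A_4 = 5. Minimum distance d = 2.

Enumerate all 2^3 = 8 messages m ∈ F_2^3.
For each, compute codeword c = mG in F_2^7, then tally its weight.
  m = 000 → c = 0000000, weight = 0.
  m = 100 → c = 1100101, weight = 4.
  m = 010 → c = 0110110, weight = 4.
  m = 110 → c = 1010011, weight = 4.
  m = 001 → c = 1100110, weight = 4.
  m = 101 → c = 0000011, weight = 2.
  m = 011 → c = 1010000, weight = 2.
  m = 111 → c = 0110101, weight = 4.
Tally weights:
  weight 0: 1 codewords.
  weight 2: 2 codewords.
  weight 4: 5 codewords.
Minimum distance d = smallest w > 0 with A_w > 0 = 2.
Sanity: Σ A_w = 8 = 2^3 = 8 ✓.


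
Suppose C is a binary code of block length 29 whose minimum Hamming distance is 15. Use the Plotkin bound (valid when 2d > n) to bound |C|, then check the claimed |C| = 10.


Plotkin bound M ≤ 30; given |C| = 10 ≤ bound (satisfied).

Check applicability: 2d = 30, n = 29.
2d − n = 1 > 0, so Plotkin applies.
Compute d/(2d−n) = 15/1 ≈ 15.0000.
⌊d/(2d−n)⌋ = 15.
Plotkin bound: M ≤ 2·15 = 30.
Given |C| = 10, check: satisfied.
This |C| is below the Plotkin bound.


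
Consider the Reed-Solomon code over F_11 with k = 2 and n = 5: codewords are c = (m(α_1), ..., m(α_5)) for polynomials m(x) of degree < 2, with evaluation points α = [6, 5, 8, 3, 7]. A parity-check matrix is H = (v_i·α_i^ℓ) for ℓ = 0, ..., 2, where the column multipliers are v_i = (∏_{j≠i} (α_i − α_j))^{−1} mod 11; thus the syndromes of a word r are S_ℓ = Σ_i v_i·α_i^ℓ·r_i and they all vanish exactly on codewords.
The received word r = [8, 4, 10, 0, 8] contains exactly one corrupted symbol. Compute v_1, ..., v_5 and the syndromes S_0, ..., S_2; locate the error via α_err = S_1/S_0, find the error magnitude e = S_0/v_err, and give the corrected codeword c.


S = (4, 2, 1), error at position 1, error magnitude e = 2, c = [6, 4, 10, 0, 8].

Step 1: column multipliers v_i = (∏_{j≠i}(α_i − α_j))^{−1} mod 11.
  i = 1 (α = 6): (6−5)(6−8)(6−3)(6−7) = 1·(−2)·3·(−1) = 6 ≡ 6, so v_1 = 6^{−1} = 2 (mod 11).
  i = 2 (α = 5): (5−6)(5−8)(5−3)(5−7) = (−1)·(−3)·2·(−2) = −12 ≡ 10, so v_2 = 10^{−1} = 10 (mod 11).
  i = 3 (α = 8): (8−6)(8−5)(8−3)(8−7) = 2·3·5·1 = 30 ≡ 8, so v_3 = 8^{−1} = 7 (mod 11).
  i = 4 (α = 3): (3−6)(3−5)(3−8)(3−7) = (−3)·(−2)·(−5)·(−4) = 120 ≡ 10, so v_4 = 10^{−1} = 10 (mod 11).
  i = 5 (α = 7): (7−6)(7−5)(7−8)(7−3) = 1·2·(−1)·4 = −8 ≡ 3, so v_5 = 3^{−1} = 4 (mod 11).
  v = [2, 10, 7, 10, 4].
Step 2: syndromes of r = [8, 4, 10, 0, 8] (all sums mod 11).
  S_0 = Σ v_i r_i = 2·8 + 10·4 + 7·10 + 10·0 + 4·8 = 158 ≡ 4.
  S_1 = Σ v_i α_i r_i = 2·6·8 + 10·5·4 + 7·8·10 + 10·3·0 + 4·7·8 = 1080 ≡ 2.
  α_i^2 mod 11 = [3, 3, 9, 9, 5].
  S_2 = Σ v_i α_i^2 r_i = 2·3·8 + 10·3·4 + 7·9·10 + 10·9·0 + 4·5·8 = 958 ≡ 1.
  S = (4, 2, 1) ≠ 0, so r is not a codeword (an error is present).
Step 3: locate the error. For a single error e at position i, S_ℓ = v_i·e·α_i^ℓ, so α_err = S_1/S_0.
  S_0^{−1} = 4^{−1} = 3 (mod 11), so α_err = 2·3 = 6 ≡ 6 = α_1. Error position i = 1.
  Consistency check: S_2/S_1 = 1·6 = 6 ≡ 6 = α_err ✓ (single-error assumption holds).
Step 4: error magnitude e = S_0/v_1 = S_0·∏_{j≠1}(α_1 − α_j) = 4·6 = 24 ≡ 2 (mod 11).
Step 5: correct position 1: c_1 = r_1 − e = 8 − 2 ≡ 6 (mod 11). Hence c = [6, 4, 10, 0, 8].
  Check: interpolating c through the α_i gives m(x) = 5 + 2·x (degree < 2) with m(α_i) = c_i for every i, so c is indeed a codeword.


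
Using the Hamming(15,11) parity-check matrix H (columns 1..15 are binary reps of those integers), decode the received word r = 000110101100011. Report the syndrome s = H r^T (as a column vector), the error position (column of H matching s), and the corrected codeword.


s = (0, 1, 0, 0)^T, error position = 4, corrected codeword c = 000010101100011

Compute s = H r^T mod 2 one row at a time:
  s_1 = 0 + 1 + 1 + 0 + 0 + 0 + 1 + 1 = 4 ≡ 0 (mod 2).
  s_2 = 1 + 1 + 0 + 1 + 0 + 0 + 1 + 1 = 5 ≡ 1 (mod 2).
  s_3 = 0 + 0 + 0 + 1 + 1 + 0 + 1 + 1 = 4 ≡ 0 (mod 2).
  s_4 = 0 + 0 + 1 + 1 + 1 + 0 + 0 + 1 = 4 ≡ 0 (mod 2).
s = (0, 1, 0, 0)^T — this equals column 4 of H (binary 0100), so error is at position 4.
Correct: flip bit 4 of r = 000110101100011 to get c = 000010101100011.


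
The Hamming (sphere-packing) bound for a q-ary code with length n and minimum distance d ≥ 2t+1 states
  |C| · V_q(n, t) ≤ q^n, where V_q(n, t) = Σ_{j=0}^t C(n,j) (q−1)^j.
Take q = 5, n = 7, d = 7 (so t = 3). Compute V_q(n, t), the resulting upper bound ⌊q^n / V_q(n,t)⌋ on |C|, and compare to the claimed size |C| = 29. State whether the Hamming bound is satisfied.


V_q(n, t) = 2605, q^n = 78125, Hamming bound = 29, |C| = 29 ≤ bound (satisfied).

Step 1: Compute V_q(n, t) = Σ_{j=0}^3 C(n, j) (q−1)^j.
  j = 0: C(7,0)·(4)^0 = 1·1 = 1.
  j = 1: C(7,1)·(4)^1 = 7·4 = 28.
  j = 2: C(7,2)·(4)^2 = 21·16 = 336.
  j = 3: C(7,3)·(4)^3 = 35·64 = 2240.
  V_q(n, t) = 1 + 28 + 336 + 2240 = 2605.
Step 2: q^n = 5^7 = 78125.
Step 3: Hamming bound ⌊q^n / V_q(n,t)⌋ = ⌊78125/2605⌋ = 29.
Step 4: Compare |C| = 29 to 29: satisfied.
The claimed |C| lies at the Hamming bound (tight).


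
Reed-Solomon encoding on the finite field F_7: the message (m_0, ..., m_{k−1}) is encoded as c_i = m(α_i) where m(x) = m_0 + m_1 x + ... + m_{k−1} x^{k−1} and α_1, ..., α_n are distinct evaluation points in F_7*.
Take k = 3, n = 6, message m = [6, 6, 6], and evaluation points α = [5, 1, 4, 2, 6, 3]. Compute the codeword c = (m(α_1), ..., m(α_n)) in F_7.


c = [4, 4, 0, 0, 6, 1]

Message polynomial: m(x) = 6 + 6·x + 6·x^2 (mod 7).
For each evaluation point α_i, compute m(α_i) mod 7:
  α_1 = 5: Horner steps 6 → 1 → 4, so m(5) = 4.
  α_2 = 1: Horner steps 6 → 5 → 4, so m(1) = 4.
  α_3 = 4: Horner steps 6 → 2 → 0, so m(4) = 0.
  α_4 = 2: Horner steps 6 → 4 → 0, so m(2) = 0.
  α_5 = 6: Horner steps 6 → 0 → 6, so m(6) = 6.
  α_6 = 3: Horner steps 6 → 3 → 1, so m(3) = 1.
Codeword c = [4, 4, 0, 0, 6, 1] ∈ F_7^6.


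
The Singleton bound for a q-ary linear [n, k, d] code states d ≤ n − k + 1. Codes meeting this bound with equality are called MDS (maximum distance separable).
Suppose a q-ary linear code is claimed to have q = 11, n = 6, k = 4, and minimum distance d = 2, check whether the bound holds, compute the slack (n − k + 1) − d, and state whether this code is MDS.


Singleton RHS = n − k + 1 = 3, slack = 1, bound satisfied, not MDS.

Singleton bound: d ≤ n − k + 1.
Here n = 6, k = 4, so n − k + 1 = 3.
Given d = 2, check d ≤ 3: YES.
Slack = (n − k + 1) − d = 1.
The code is NOT MDS (slack = 1 > 0).
Description: the claimed parameters are [6, 4, 2]_11; such a code would be non-MDS.


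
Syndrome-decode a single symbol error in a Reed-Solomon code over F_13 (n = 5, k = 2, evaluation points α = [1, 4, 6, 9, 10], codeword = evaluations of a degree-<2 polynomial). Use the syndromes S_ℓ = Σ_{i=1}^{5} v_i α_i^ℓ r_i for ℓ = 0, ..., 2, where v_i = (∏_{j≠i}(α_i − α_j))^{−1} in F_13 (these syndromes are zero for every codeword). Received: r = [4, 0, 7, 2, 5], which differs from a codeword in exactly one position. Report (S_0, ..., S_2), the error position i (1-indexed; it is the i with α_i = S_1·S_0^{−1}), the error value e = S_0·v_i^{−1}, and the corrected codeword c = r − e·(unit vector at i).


S = (9, 2, 12), error at position 3, error magnitude e = 1, c = [4, 0, 6, 2, 5].

Step 1: column multipliers v_i = (∏_{j≠i}(α_i − α_j))^{−1} mod 13.
  i = 1 (α = 1): (1−4)(1−6)(1−9)(1−10) = (−3)·(−5)·(−8)·(−9) = 1080 ≡ 1, so v_1 = 1^{−1} = 1 (mod 13).
  i = 2 (α = 4): (4−1)(4−6)(4−9)(4−10) = 3·(−2)·(−5)·(−6) = −180 ≡ 2, so v_2 = 2^{−1} = 7 (mod 13).
  i = 3 (α = 6): (6−1)(6−4)(6−9)(6−10) = 5·2·(−3)·(−4) = 120 ≡ 3, so v_3 = 3^{−1} = 9 (mod 13).
  i = 4 (α = 9): (9−1)(9−4)(9−6)(9−10) = 8·5·3·(−1) = −120 ≡ 10, so v_4 = 10^{−1} = 4 (mod 13).
  i = 5 (α = 10): (10−1)(10−4)(10−6)(10−9) = 9·6·4·1 = 216 ≡ 8, so v_5 = 8^{−1} = 5 (mod 13).
  v = [1, 7, 9, 4, 5].
Step 2: syndromes of r = [4, 0, 7, 2, 5] (all sums mod 13).
  S_0 = Σ v_i r_i = 1·4 + 7·0 + 9·7 + 4·2 + 5·5 = 100 ≡ 9.
  S_1 = Σ v_i α_i r_i = 1·1·4 + 7·4·0 + 9·6·7 + 4·9·2 + 5·10·5 = 704 ≡ 2.
  α_i^2 mod 13 = [1, 3, 10, 3, 9].
  S_2 = Σ v_i α_i^2 r_i = 1·1·4 + 7·3·0 + 9·10·7 + 4·3·2 + 5·9·5 = 883 ≡ 12.
  S = (9, 2, 12) ≠ 0, so r is not a codeword (an error is present).
Step 3: locate the error. For a single error e at position i, S_ℓ = v_i·e·α_i^ℓ, so α_err = S_1/S_0.
  S_0^{−1} = 9^{−1} = 3 (mod 13), so α_err = 2·3 = 6 ≡ 6 = α_3. Error position i = 3.
  Consistency check: S_2/S_1 = 12·7 = 84 ≡ 6 = α_err ✓ (single-error assumption holds).
Step 4: error magnitude e = S_0/v_3 = S_0·∏_{j≠3}(α_3 − α_j) = 9·3 = 27 ≡ 1 (mod 13).
Step 5: correct position 3: c_3 = r_3 − e = 7 − 1 ≡ 6 (mod 13). Hence c = [4, 0, 6, 2, 5].
  Check: interpolating c through the α_i gives m(x) = 1 + 3·x (degree < 2) with m(α_i) = c_i for every i, so c is indeed a codeword.


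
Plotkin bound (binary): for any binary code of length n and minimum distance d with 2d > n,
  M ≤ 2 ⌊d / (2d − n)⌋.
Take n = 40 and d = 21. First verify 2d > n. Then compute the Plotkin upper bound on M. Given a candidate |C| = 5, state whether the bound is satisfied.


Plotkin bound M ≤ 20; given |C| = 5 ≤ bound (satisfied).

Check applicability: 2d = 42, n = 40.
2d − n = 2 > 0, so Plotkin applies.
Compute d/(2d−n) = 21/2 ≈ 10.5000.
⌊d/(2d−n)⌋ = 10.
Plotkin bound: M ≤ 2·10 = 20.
Given |C| = 5, check: satisfied.
This |C| is below the Plotkin bound.


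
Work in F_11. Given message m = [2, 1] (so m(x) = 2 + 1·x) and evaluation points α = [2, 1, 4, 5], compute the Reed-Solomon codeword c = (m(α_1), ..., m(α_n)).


c = [4, 3, 6, 7]

Message polynomial: m(x) = 2 + 1·x (mod 11).
For each evaluation point α_i, compute m(α_i) mod 11:
  α_1 = 2: Horner steps 1 → 4, so m(2) = 4.
  α_2 = 1: Horner steps 1 → 3, so m(1) = 3.
  α_3 = 4: Horner steps 1 → 6, so m(4) = 6.
  α_4 = 5: Horner steps 1 → 7, so m(5) = 7.
Codeword c = [4, 3, 6, 7] ∈ F_11^4.


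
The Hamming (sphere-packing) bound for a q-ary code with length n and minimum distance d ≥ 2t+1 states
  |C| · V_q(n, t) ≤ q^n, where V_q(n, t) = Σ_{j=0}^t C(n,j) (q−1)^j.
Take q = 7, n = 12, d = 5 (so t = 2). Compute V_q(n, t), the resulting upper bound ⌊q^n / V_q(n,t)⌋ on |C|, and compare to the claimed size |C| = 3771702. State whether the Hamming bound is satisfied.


V_q(n, t) = 2449, q^n = 13841287201, Hamming bound = 5651811, |C| = 3771702 ≤ bound (satisfied).

Step 1: Compute V_q(n, t) = Σ_{j=0}^2 C(n, j) (q−1)^j.
  j = 0: C(12,0)·(6)^0 = 1·1 = 1.
  j = 1: C(12,1)·(6)^1 = 12·6 = 72.
  j = 2: C(12,2)·(6)^2 = 66·36 = 2376.
  V_q(n, t) = 1 + 72 + 2376 = 2449.
Step 2: q^n = 7^12 = 13841287201.
Step 3: Hamming bound ⌊q^n / V_q(n,t)⌋ = ⌊13841287201/2449⌋ = 5651811.
Step 4: Compare |C| = 3771702 to 5651811: satisfied.
The claimed |C| lies below the Hamming bound.


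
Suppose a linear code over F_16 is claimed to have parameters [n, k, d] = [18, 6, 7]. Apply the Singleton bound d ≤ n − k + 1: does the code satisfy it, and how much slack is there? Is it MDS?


Singleton RHS = n − k + 1 = 13, slack = 6, bound satisfied, not MDS.

Singleton bound: d ≤ n − k + 1.
Here n = 18, k = 6, so n − k + 1 = 13.
Given d = 7, check d ≤ 13: YES.
Slack = (n − k + 1) − d = 6.
The code is NOT MDS (slack = 6 > 0).
Description: the claimed parameters are [18, 6, 7]_16; such a code would be non-MDS.


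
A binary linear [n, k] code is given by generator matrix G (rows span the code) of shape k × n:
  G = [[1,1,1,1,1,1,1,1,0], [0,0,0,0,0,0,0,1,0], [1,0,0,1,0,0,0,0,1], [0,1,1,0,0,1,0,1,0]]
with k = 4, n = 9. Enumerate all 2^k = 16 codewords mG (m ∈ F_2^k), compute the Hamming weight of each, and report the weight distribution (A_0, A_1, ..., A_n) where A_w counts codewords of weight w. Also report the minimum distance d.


Weight distribution: A_0 = 1, A_1 = 1, A_3 = 3, A_4 = 4, A_5 = 1, A_6 = 2, A_7 = 3, A_8 = 1. Minimum distance d = 1.

Enumerate all 2^4 = 16 messages m ∈ F_2^4.
For each, compute codeword c = mG in F_2^9, then tally its weight.
  m = 0000 → c = 000000000, weight = 0.
  m = 1000 → c = 111111110, weight = 8.
  m = 0100 → c = 000000010, weight = 1.
  m = 1100 → c = 111111100, weight = 7.
  m = 0010 → c = 100100001, weight = 3.
  m = 1010 → c = 011011111, weight = 7.
  m = 0110 → c = 100100011, weight = 4.
  m = 1110 → c = 011011101, weight = 6.
  m = 0001 → c = 011001010, weight = 4.
  m = 1001 → c = 100110100, weight = 4.
  m = 0101 → c = 011001000, weight = 3.
  m = 1101 → c = 100110110, weight = 5.
  m = 0011 → c = 111101011, weight = 7.
  m = 1011 → c = 000010101, weight = 3.
  m = 0111 → c = 111101001, weight = 6.
  m = 1111 → c = 000010111, weight = 4.
Tally weights:
  weight 0: 1 codewords.
  weight 1: 1 codewords.
  weight 3: 3 codewords.
  weight 4: 4 codewords.
  weight 5: 1 codewords.
  weight 6: 2 codewords.
  weight 7: 3 codewords.
  weight 8: 1 codewords.
Minimum distance d = smallest w > 0 with A_w > 0 = 1.
Sanity: Σ A_w = 16 = 2^4 = 16 ✓.


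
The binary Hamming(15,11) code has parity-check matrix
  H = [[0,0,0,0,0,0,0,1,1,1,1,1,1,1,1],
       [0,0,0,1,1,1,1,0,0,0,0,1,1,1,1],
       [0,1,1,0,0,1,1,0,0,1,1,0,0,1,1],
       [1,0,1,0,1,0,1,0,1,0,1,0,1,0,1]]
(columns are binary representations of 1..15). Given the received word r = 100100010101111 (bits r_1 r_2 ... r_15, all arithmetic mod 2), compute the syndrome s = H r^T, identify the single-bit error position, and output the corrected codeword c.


s = (0, 1, 1, 1)^T, error position = 7, corrected codeword c = 100100110101111

Compute s = H r^T mod 2 one row at a time:
  s_1 = 1 + 0 + 1 + 0 + 1 + 1 + 1 + 1 = 6 ≡ 0 (mod 2).
  s_2 = 1 + 0 + 0 + 0 + 1 + 1 + 1 + 1 = 5 ≡ 1 (mod 2).
  s_3 = 0 + 0 + 0 + 0 + 1 + 0 + 1 + 1 = 3 ≡ 1 (mod 2).
  s_4 = 1 + 0 + 0 + 0 + 0 + 0 + 1 + 1 = 3 ≡ 1 (mod 2).
s = (0, 1, 1, 1)^T — this equals column 7 of H (binary 0111), so error is at position 7.
Correct: flip bit 7 of r = 100100010101111 to get c = 100100110101111.


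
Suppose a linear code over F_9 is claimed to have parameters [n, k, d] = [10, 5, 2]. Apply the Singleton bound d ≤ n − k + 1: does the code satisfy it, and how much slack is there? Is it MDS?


Singleton RHS = n − k + 1 = 6, slack = 4, bound satisfied, not MDS.

Singleton bound: d ≤ n − k + 1.
Here n = 10, k = 5, so n − k + 1 = 6.
Given d = 2, check d ≤ 6: YES.
Slack = (n − k + 1) − d = 4.
The code is NOT MDS (slack = 4 > 0).
Description: the claimed parameters are [10, 5, 2]_9; such a code would be non-MDS.


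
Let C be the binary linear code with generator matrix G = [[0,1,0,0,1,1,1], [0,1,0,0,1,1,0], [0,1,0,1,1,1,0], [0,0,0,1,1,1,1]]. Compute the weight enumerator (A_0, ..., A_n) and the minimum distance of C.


Weight distribution: A_0 = 1, A_1 = 3, A_2 = 4, A_3 = 4, A_4 = 3, A_5 = 1. Minimum distance d = 1.

Enumerate all 2^4 = 16 messages m ∈ F_2^4.
For each, compute codeword c = mG in F_2^7, then tally its weight.
  m = 0000 → c = 0000000, weight = 0.
  m = 1000 → c = 0100111, weight = 4.
  m = 0100 → c = 0100110, weight = 3.
  m = 1100 → c = 0000001, weight = 1.
  m = 0010 → c = 0101110, weight = 4.
  m = 1010 → c = 0001001, weight = 2.
  m = 0110 → c = 0001000, weight = 1.
  m = 1110 → c = 0101111, weight = 5.
  m = 0001 → c = 0001111, weight = 4.
  m = 1001 → c = 0101000, weight = 2.
  m = 0101 → c = 0101001, weight = 3.
  m = 1101 → c = 0001110, weight = 3.
  m = 0011 → c = 0100001, weight = 2.
  m = 1011 → c = 0000110, weight = 2.
  m = 0111 → c = 0000111, weight = 3.
  m = 1111 → c = 0100000, weight = 1.
Tally weights:
  weight 0: 1 codewords.
  weight 1: 3 codewords.
  weight 2: 4 codewords.
  weight 3: 4 codewords.
  weight 4: 3 codewords.
  weight 5: 1 codewords.
Minimum distance d = smallest w > 0 with A_w > 0 = 1.
Sanity: Σ A_w = 16 = 2^4 = 16 ✓.


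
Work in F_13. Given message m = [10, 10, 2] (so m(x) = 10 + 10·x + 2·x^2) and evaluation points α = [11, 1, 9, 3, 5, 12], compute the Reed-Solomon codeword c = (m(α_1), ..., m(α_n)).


c = [11, 9, 2, 6, 6, 2]

Message polynomial: m(x) = 10 + 10·x + 2·x^2 (mod 13).
For each evaluation point α_i, compute m(α_i) mod 13:
  α_1 = 11: Horner steps 2 → 6 → 11, so m(11) = 11.
  α_2 = 1: Horner steps 2 → 12 → 9, so m(1) = 9.
  α_3 = 9: Horner steps 2 → 2 → 2, so m(9) = 2.
  α_4 = 3: Horner steps 2 → 3 → 6, so m(3) = 6.
  α_5 = 5: Horner steps 2 → 7 → 6, so m(5) = 6.
  α_6 = 12: Horner steps 2 → 8 → 2, so m(12) = 2.
Codeword c = [11, 9, 2, 6, 6, 2] ∈ F_13^6.


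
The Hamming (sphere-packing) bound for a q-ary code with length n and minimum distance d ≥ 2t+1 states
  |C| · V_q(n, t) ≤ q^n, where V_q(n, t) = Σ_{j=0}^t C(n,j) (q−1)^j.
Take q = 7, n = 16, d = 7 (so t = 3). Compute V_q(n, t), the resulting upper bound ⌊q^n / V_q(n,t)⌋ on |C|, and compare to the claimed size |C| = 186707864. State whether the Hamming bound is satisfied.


V_q(n, t) = 125377, q^n = 33232930569601, Hamming bound = 265064011, |C| = 186707864 ≤ bound (satisfied).

Step 1: Compute V_q(n, t) = Σ_{j=0}^3 C(n, j) (q−1)^j.
  j = 0: C(16,0)·(6)^0 = 1·1 = 1.
  j = 1: C(16,1)·(6)^1 = 16·6 = 96.
  j = 2: C(16,2)·(6)^2 = 120·36 = 4320.
  j = 3: C(16,3)·(6)^3 = 560·216 = 120960.
  V_q(n, t) = 1 + 96 + 4320 + 120960 = 125377.
Step 2: q^n = 7^16 = 33232930569601.
Step 3: Hamming bound ⌊q^n / V_q(n,t)⌋ = ⌊33232930569601/125377⌋ = 265064011.
Step 4: Compare |C| = 186707864 to 265064011: satisfied.
The claimed |C| lies below the Hamming bound.


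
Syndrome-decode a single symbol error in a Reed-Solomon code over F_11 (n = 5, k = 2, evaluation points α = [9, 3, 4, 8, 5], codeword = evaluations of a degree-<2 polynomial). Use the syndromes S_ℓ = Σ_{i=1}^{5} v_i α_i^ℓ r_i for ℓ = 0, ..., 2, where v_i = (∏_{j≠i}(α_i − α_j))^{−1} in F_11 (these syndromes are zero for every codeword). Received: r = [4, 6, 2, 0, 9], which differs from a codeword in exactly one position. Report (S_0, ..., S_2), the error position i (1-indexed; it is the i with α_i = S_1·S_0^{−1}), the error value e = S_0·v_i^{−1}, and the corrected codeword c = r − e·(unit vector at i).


S = (6, 4, 10), error at position 4, error magnitude e = 3, c = [4, 6, 2, 8, 9].

Step 1: column multipliers v_i = (∏_{j≠i}(α_i − α_j))^{−1} mod 11.
  i = 1 (α = 9): (9−3)(9−4)(9−8)(9−5) = 6·5·1·4 = 120 ≡ 10, so v_1 = 10^{−1} = 10 (mod 11).
  i = 2 (α = 3): (3−9)(3−4)(3−8)(3−5) = (−6)·(−1)·(−5)·(−2) = 60 ≡ 5, so v_2 = 5^{−1} = 9 (mod 11).
  i = 3 (α = 4): (4−9)(4−3)(4−8)(4−5) = (−5)·1·(−4)·(−1) = −20 ≡ 2, so v_3 = 2^{−1} = 6 (mod 11).
  i = 4 (α = 8): (8−9)(8−3)(8−4)(8−5) = (−1)·5·4·3 = −60 ≡ 6, so v_4 = 6^{−1} = 2 (mod 11).
  i = 5 (α = 5): (5−9)(5−3)(5−4)(5−8) = (−4)·2·1·(−3) = 24 ≡ 2, so v_5 = 2^{−1} = 6 (mod 11).
  v = [10, 9, 6, 2, 6].
Step 2: syndromes of r = [4, 6, 2, 0, 9] (all sums mod 11).
  S_0 = Σ v_i r_i = 10·4 + 9·6 + 6·2 + 2·0 + 6·9 = 160 ≡ 6.
  S_1 = Σ v_i α_i r_i = 10·9·4 + 9·3·6 + 6·4·2 + 2·8·0 + 6·5·9 = 840 ≡ 4.
  α_i^2 mod 11 = [4, 9, 5, 9, 3].
  S_2 = Σ v_i α_i^2 r_i = 10·4·4 + 9·9·6 + 6·5·2 + 2·9·0 + 6·3·9 = 868 ≡ 10.
  S = (6, 4, 10) ≠ 0, so r is not a codeword (an error is present).
Step 3: locate the error. For a single error e at position i, S_ℓ = v_i·e·α_i^ℓ, so α_err = S_1/S_0.
  S_0^{−1} = 6^{−1} = 2 (mod 11), so α_err = 4·2 = 8 ≡ 8 = α_4. Error position i = 4.
  Consistency check: S_2/S_1 = 10·3 = 30 ≡ 8 = α_err ✓ (single-error assumption holds).
Step 4: error magnitude e = S_0/v_4 = S_0·∏_{j≠4}(α_4 − α_j) = 6·6 = 36 ≡ 3 (mod 11).
Step 5: correct position 4: c_4 = r_4 − e = 0 − 3 ≡ 8 (mod 11). Hence c = [4, 6, 2, 8, 9].
  Check: interpolating c through the α_i gives m(x) = 7 + 7·x (degree < 2) with m(α_i) = c_i for every i, so c is indeed a codeword.
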